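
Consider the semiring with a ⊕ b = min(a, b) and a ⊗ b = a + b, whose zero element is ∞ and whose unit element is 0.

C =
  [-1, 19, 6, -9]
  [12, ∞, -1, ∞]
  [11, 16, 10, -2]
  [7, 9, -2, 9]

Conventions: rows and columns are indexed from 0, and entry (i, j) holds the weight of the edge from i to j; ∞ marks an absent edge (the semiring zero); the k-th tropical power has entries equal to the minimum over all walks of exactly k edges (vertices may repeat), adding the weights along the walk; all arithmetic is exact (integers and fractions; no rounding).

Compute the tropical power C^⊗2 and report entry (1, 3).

C^⊗2:
  [-2, 0, -11, -10]
  [10, 15, 9, -3]
  [5, 7, -4, 2]
  [6, 14, 7, -4]
Key observation: the optimum is the walk 1->2->3, with weight (-1) + (-2) = -3.
Optimal value attained by: walk 1->2->3.
Answer: (C^⊗2)[1][3] = -3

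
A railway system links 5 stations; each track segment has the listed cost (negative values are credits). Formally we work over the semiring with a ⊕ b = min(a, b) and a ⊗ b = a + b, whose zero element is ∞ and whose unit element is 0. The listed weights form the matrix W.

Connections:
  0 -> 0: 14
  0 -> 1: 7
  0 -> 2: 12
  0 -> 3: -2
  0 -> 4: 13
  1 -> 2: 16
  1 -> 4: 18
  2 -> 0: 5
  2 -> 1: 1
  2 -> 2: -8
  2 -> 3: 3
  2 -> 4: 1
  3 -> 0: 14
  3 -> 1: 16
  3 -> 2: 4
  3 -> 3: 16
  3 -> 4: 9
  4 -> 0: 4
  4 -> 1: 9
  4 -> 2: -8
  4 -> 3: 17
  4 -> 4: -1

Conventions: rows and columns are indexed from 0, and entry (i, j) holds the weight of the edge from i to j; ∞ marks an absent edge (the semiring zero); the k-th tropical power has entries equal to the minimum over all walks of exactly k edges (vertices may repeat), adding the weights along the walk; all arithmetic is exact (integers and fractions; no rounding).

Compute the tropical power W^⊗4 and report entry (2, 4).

W^⊗2:
  [12, 13, 2, 12, 7]
  [21, 17, 8, 19, 17]
  [-3, -7, -16, -5, -7]
  [9, 5, -4, 7, 5]
  [-3, -7, -16, -5, -7]
W^⊗3:
  [7, 3, -6, 5, 3]
  [13, 9, 0, 11, 9]
  [-11, -15, -24, -13, -15]
  [1, -3, -12, -1, -3]
  [-11, -15, -24, -13, -15]
W^⊗4:
  [-1, -5, -14, -3, -5]
  [5, 1, -8, 3, 1]
  [-19, -23, -32, -21, -23]
  [-7, -11, -20, -9, -11]
  [-19, -23, -32, -21, -23]
Key observation: the optimum is the walk 2->2->2->2->4, with weight (-8) + (-8) + (-8) + 1 = -23.
Optimal value attained by: walk 2->2->2->2->4.
Answer: (W^⊗4)[2][4] = -23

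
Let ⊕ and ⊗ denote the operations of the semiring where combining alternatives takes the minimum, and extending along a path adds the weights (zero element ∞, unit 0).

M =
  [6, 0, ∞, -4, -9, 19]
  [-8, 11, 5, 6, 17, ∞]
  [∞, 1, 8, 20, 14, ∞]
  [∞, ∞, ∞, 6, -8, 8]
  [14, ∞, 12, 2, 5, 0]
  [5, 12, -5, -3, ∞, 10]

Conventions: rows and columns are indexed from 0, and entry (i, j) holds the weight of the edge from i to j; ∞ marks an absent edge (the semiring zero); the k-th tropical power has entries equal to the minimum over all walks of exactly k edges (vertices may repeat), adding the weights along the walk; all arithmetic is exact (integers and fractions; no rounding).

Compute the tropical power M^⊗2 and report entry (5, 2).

M^⊗2:
  [-8, 6, 3, -7, -12, -9]
  [-2, -8, 13, -12, -17, 11]
  [-7, 9, 6, 7, 12, 14]
  [6, 20, 3, -6, -3, -8]
  [5, 12, -5, -3, -6, 5]
  [4, -4, 3, 1, -11, 5]
Key observation: the optimum is the walk 5->2->2, with weight (-5) + 8 = 3.
Optimal value attained by: walk 5->2->2.
Answer: (M^⊗2)[5][2] = 3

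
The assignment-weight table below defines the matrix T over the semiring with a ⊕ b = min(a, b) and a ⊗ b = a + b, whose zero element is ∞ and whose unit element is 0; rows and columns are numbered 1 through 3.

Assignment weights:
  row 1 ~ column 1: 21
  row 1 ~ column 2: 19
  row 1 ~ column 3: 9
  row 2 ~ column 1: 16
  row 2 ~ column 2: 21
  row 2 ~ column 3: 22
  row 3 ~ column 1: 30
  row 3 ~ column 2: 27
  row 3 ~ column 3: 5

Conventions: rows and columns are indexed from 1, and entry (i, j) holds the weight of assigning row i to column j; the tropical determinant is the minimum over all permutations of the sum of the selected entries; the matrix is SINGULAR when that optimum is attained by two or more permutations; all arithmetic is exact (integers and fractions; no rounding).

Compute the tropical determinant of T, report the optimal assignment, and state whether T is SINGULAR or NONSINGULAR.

σ = (1, 2, 3): 21 + 21 + 5 = 47
σ = (1, 3, 2): 21 + 22 + 27 = 70
σ = (2, 1, 3): 19 + 16 + 5 = 40
σ = (2, 3, 1): 19 + 22 + 30 = 71
σ = (3, 1, 2): 9 + 16 + 27 = 52
σ = (3, 2, 1): 9 + 21 + 30 = 60
Optimal value attained by: σ = (2, 1, 3).
Answer: det⊕(T) = 40; verdict: NONSINGULAR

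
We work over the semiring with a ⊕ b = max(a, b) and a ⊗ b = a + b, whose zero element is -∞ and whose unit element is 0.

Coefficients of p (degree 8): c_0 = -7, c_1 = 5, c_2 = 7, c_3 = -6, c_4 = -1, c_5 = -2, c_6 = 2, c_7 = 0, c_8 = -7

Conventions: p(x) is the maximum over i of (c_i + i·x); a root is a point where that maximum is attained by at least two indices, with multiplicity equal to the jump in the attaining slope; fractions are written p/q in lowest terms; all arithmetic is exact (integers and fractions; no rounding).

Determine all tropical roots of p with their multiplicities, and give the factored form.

hull edge (i=0, c=-7) to (i=1, c=5): slope 12, span 1
hull edge (i=1, c=5) to (i=2, c=7): slope 2, span 1
hull edge (i=2, c=7) to (i=6, c=2): slope -5/4, span 4
hull edge (i=6, c=2) to (i=7, c=0): slope -2, span 1
hull edge (i=7, c=0) to (i=8, c=-7): slope -7, span 1
Factored form: p(x) = -7 ⊗ (x ⊕ (-12)) ⊗ (x ⊕ (-2)) ⊗ (x ⊕ 5/4) ⊗ (x ⊕ 5/4) ⊗ (x ⊕ 5/4) ⊗ (x ⊕ 5/4) ⊗ (x ⊕ 2) ⊗ (x ⊕ 7)
Answer: roots = -12 (mult 1), -2 (mult 1), 5/4 (mult 4), 2 (mult 1), 7 (mult 1)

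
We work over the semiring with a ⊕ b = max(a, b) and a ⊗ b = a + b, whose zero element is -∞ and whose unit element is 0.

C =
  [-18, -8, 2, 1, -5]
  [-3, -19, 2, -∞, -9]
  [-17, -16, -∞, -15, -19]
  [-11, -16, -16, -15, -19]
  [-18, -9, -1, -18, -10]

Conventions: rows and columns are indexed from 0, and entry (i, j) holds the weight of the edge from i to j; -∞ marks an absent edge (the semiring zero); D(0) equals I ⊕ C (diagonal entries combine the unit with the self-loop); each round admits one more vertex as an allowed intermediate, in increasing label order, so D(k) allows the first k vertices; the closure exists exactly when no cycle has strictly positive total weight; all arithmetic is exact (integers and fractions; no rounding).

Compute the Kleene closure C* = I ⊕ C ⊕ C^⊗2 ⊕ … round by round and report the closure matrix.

D(0):
  [0, -8, 2, 1, -5]
  [-3, 0, 2, -∞, -9]
  [-17, -16, 0, -15, -19]
  [-11, -16, -16, 0, -19]
  [-18, -9, -1, -18, 0]
D(1):
  [0, -8, 2, 1, -5]
  [-3, 0, 2, -2, -8]
  [-17, -16, 0, -15, -19]
  [-11, -16, -9, 0, -16]
  [-18, -9, -1, -17, 0]
D(2):
  [0, -8, 2, 1, -5]
  [-3, 0, 2, -2, -8]
  [-17, -16, 0, -15, -19]
  [-11, -16, -9, 0, -16]
  [-12, -9, -1, -11, 0]
D(3):
  [0, -8, 2, 1, -5]
  [-3, 0, 2, -2, -8]
  [-17, -16, 0, -15, -19]
  [-11, -16, -9, 0, -16]
  [-12, -9, -1, -11, 0]
D(4):
  [0, -8, 2, 1, -5]
  [-3, 0, 2, -2, -8]
  [-17, -16, 0, -15, -19]
  [-11, -16, -9, 0, -16]
  [-12, -9, -1, -11, 0]
D(5):
  [0, -8, 2, 1, -5]
  [-3, 0, 2, -2, -8]
  [-17, -16, 0, -15, -19]
  [-11, -16, -9, 0, -16]
  [-12, -9, -1, -11, 0]
Answer: C* = [[0, -8, 2, 1, -5], [-3, 0, 2, -2, -8], [-17, -16, 0, -15, -19], [-11, -16, -9, 0, -16], [-12, -9, -1, -11, 0]]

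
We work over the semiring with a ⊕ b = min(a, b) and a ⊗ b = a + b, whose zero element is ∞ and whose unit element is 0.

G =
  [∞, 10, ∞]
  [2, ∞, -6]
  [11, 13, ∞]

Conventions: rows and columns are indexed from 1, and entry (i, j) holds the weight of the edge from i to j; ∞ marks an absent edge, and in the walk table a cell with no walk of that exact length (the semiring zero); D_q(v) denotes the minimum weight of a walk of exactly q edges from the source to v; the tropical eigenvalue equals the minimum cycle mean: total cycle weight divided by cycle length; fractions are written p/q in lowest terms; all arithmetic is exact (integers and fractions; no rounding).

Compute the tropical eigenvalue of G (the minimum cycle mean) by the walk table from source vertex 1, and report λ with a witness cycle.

q=0: [0, ∞, ∞]
q=1: [∞, 10, ∞]
q=2: [12, ∞, 4]
q=3: [15, 17, ∞]
Optimal cycle mean attained by: cycle 2->3->2, total (-6) + 13, length 2.
Answer: λ = 7/2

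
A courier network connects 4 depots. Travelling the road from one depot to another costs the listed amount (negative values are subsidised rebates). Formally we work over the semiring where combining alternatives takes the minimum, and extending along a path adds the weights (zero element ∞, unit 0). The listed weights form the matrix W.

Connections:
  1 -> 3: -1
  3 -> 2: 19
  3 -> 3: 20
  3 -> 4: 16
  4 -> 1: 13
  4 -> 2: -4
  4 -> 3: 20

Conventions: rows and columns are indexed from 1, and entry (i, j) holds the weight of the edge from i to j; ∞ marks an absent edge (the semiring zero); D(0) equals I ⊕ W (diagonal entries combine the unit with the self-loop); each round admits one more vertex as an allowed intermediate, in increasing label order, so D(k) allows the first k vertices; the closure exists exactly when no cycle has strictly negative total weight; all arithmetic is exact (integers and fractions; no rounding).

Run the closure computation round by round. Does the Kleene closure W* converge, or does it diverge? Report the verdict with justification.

D(0):
  [0, ∞, -1, ∞]
  [∞, 0, ∞, ∞]
  [∞, 19, 0, 16]
  [13, -4, 20, 0]
D(1):
  [0, ∞, -1, ∞]
  [∞, 0, ∞, ∞]
  [∞, 19, 0, 16]
  [13, -4, 12, 0]
D(2):
  [0, ∞, -1, ∞]
  [∞, 0, ∞, ∞]
  [∞, 19, 0, 16]
  [13, -4, 12, 0]
D(3):
  [0, 18, -1, 15]
  [∞, 0, ∞, ∞]
  [∞, 19, 0, 16]
  [13, -4, 12, 0]
D(4):
  [0, 11, -1, 15]
  [∞, 0, ∞, ∞]
  [29, 12, 0, 16]
  [13, -4, 12, 0]
Key observation: every diagonal entry stays at the unit through all rounds, so no improving cycle exists.
Answer: CONVERGES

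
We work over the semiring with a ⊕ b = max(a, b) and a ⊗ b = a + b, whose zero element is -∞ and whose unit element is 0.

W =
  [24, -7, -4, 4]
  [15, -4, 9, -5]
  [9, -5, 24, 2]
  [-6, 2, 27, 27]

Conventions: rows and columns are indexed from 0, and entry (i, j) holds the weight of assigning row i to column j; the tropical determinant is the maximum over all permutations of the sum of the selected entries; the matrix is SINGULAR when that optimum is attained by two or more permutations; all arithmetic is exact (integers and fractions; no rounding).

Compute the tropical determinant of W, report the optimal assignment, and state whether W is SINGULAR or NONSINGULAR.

σ = (0, 1, 2, 3): 24 + (-4) + 24 + 27 = 71
σ = (0, 1, 3, 2): 24 + (-4) + 2 + 27 = 49
σ = (0, 2, 1, 3): 24 + 9 + (-5) + 27 = 55
σ = (0, 2, 3, 1): 24 + 9 + 2 + 2 = 37
σ = (0, 3, 1, 2): 24 + (-5) + (-5) + 27 = 41
σ = (0, 3, 2, 1): 24 + (-5) + 24 + 2 = 45
σ = (1, 0, 2, 3): (-7) + 15 + 24 + 27 = 59
σ = (1, 0, 3, 2): (-7) + 15 + 2 + 27 = 37
σ = (1, 2, 0, 3): (-7) + 9 + 9 + 27 = 38
σ = (1, 2, 3, 0): (-7) + 9 + 2 + (-6) = -2
σ = (1, 3, 0, 2): (-7) + (-5) + 9 + 27 = 24
σ = (1, 3, 2, 0): (-7) + (-5) + 24 + (-6) = 6
σ = (2, 0, 1, 3): (-4) + 15 + (-5) + 27 = 33
σ = (2, 0, 3, 1): (-4) + 15 + 2 + 2 = 15
σ = (2, 1, 0, 3): (-4) + (-4) + 9 + 27 = 28
σ = (2, 1, 3, 0): (-4) + (-4) + 2 + (-6) = -12
σ = (2, 3, 0, 1): (-4) + (-5) + 9 + 2 = 2
σ = (2, 3, 1, 0): (-4) + (-5) + (-5) + (-6) = -20
σ = (3, 0, 1, 2): 4 + 15 + (-5) + 27 = 41
σ = (3, 0, 2, 1): 4 + 15 + 24 + 2 = 45
σ = (3, 1, 0, 2): 4 + (-4) + 9 + 27 = 36
σ = (3, 1, 2, 0): 4 + (-4) + 24 + (-6) = 18
σ = (3, 2, 0, 1): 4 + 9 + 9 + 2 = 24
σ = (3, 2, 1, 0): 4 + 9 + (-5) + (-6) = 2
Optimal value attained by: σ = (0, 1, 2, 3).
Answer: det⊕(W) = 71; verdict: NONSINGULAR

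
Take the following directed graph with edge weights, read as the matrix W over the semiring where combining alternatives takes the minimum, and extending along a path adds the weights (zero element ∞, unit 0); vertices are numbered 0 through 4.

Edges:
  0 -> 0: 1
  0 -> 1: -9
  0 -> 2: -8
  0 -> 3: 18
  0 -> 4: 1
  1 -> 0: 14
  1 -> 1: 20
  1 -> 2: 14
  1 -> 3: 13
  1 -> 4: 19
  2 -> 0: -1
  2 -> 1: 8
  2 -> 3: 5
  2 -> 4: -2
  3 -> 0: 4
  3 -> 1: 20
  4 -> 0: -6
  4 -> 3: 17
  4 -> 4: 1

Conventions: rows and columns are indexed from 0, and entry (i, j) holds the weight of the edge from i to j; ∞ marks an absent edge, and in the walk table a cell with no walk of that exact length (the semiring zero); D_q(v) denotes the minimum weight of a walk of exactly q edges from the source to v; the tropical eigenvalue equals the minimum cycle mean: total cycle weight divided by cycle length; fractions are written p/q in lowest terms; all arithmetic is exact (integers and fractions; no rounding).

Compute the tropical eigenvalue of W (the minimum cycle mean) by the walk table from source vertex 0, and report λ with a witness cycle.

q=0: [0, ∞, ∞, ∞, ∞]
q=1: [1, -9, -8, 18, 1]
q=2: [-9, -8, -7, -3, -10]
q=3: [-16, -18, -17, -2, -9]
q=4: [-18, -25, -24, -12, -19]
q=5: [-25, -27, -26, -19, -26]
Optimal cycle mean attained by: cycle 0->2->4->0, total (-8) + (-2) + (-6), length 3.
Answer: λ = -16/3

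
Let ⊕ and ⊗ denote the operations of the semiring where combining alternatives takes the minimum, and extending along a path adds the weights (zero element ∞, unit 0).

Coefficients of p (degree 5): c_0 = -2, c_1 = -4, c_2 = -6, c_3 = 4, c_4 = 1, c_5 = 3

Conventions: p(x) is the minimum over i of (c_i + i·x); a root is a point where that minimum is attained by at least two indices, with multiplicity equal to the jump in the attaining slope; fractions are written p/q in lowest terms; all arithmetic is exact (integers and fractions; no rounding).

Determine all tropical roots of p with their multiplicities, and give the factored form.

hull edge (i=0, c=-2) to (i=2, c=-6): slope -2, span 2
hull edge (i=2, c=-6) to (i=5, c=3): slope 3, span 3
Factored form: p(x) = 3 ⊗ (x ⊕ (-3)) ⊗ (x ⊕ (-3)) ⊗ (x ⊕ (-3)) ⊗ (x ⊕ 2) ⊗ (x ⊕ 2)
Answer: roots = -3 (mult 3), 2 (mult 2)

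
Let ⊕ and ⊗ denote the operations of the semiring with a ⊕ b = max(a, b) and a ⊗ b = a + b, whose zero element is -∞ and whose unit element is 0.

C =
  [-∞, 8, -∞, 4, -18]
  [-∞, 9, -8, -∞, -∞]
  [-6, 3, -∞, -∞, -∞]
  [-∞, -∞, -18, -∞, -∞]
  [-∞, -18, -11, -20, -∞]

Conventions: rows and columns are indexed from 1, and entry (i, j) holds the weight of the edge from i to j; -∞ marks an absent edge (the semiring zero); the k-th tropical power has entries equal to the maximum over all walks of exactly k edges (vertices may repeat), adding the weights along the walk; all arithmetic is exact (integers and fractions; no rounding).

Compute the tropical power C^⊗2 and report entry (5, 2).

C^⊗2:
  [-∞, 17, 0, -38, -∞]
  [-14, 18, 1, -∞, -∞]
  [-∞, 12, -5, -2, -24]
  [-24, -15, -∞, -∞, -∞]
  [-17, -8, -26, -∞, -∞]
Key observation: the optimum is the walk 5->3->2, with weight (-11) + 3 = -8.
Optimal value attained by: walk 5->3->2.
Answer: (C^⊗2)[5][2] = -8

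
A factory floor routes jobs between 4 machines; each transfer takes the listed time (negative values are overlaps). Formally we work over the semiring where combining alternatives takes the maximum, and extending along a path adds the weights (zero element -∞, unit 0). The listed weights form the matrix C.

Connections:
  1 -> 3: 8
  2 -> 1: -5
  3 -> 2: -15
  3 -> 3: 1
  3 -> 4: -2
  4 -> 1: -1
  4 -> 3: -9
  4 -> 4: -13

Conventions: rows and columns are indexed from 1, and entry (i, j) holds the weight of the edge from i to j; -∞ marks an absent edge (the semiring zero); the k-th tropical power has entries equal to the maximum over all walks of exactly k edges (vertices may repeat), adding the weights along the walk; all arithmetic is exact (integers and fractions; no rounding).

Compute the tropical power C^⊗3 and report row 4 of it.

C^⊗2:
  [-∞, -7, 9, 6]
  [-∞, -∞, 3, -∞]
  [-3, -14, 2, -1]
  [-14, -24, 7, -11]
C^⊗3:
  [5, -6, 10, 7]
  [-∞, -12, 4, 1]
  [-2, -13, 5, 0]
  [-12, -8, 8, 5]
Answer: row 4 of C^⊗3 = [-12, -8, 8, 5]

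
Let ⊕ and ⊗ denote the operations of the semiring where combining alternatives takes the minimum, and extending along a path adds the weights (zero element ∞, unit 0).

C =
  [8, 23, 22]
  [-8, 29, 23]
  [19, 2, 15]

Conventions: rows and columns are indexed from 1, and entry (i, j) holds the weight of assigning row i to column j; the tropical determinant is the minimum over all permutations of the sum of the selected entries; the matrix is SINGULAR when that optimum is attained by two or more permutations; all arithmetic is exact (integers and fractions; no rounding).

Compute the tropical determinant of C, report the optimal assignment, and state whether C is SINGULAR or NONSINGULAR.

σ = (1, 2, 3): 8 + 29 + 15 = 52
σ = (1, 3, 2): 8 + 23 + 2 = 33
σ = (2, 1, 3): 23 + (-8) + 15 = 30
σ = (2, 3, 1): 23 + 23 + 19 = 65
σ = (3, 1, 2): 22 + (-8) + 2 = 16
σ = (3, 2, 1): 22 + 29 + 19 = 70
Optimal value attained by: σ = (3, 1, 2).
Answer: det⊕(C) = 16; verdict: NONSINGULAR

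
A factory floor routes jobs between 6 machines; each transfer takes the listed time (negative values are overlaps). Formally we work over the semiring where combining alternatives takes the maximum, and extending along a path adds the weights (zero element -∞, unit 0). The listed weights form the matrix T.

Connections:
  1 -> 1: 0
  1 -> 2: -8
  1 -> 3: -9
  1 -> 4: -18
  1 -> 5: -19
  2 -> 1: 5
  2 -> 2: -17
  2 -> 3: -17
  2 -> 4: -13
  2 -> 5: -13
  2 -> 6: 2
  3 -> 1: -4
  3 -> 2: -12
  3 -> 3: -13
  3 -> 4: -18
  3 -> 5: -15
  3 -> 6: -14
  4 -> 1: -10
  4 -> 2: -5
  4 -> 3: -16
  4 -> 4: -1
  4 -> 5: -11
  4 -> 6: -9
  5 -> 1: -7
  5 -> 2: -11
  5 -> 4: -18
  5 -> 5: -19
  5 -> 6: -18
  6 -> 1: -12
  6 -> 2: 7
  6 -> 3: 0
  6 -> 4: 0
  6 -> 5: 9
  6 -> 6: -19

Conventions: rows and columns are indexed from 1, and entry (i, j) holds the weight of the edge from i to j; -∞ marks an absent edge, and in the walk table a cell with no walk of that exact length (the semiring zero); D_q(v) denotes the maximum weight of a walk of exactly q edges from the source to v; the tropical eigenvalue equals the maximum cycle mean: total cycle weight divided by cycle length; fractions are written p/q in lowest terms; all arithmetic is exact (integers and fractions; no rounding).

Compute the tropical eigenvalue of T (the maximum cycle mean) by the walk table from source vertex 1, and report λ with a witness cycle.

q=0: [0, -∞, -∞, -∞, -∞, -∞]
q=1: [0, -8, -9, -18, -19, -∞]
q=2: [0, -8, -9, -18, -19, -6]
q=3: [0, 1, -6, -6, 3, -6]
q=4: [6, 1, -6, -6, 3, 3]
q=5: [6, 10, 3, 3, 12, 3]
q=6: [15, 10, 3, 3, 12, 12]
Optimal cycle mean attained by: cycle 2->6->2, total 2 + 7, length 2.
Answer: λ = 9/2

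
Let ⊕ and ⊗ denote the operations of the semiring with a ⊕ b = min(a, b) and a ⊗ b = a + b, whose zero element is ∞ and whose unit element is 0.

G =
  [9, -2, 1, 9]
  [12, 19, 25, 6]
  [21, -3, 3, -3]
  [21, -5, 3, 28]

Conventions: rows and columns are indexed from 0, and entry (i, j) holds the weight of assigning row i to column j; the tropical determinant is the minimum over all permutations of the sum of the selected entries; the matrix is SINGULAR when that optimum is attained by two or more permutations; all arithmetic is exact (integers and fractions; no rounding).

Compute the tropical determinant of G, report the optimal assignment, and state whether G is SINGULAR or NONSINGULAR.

σ = (0, 1, 2, 3): 9 + 19 + 3 + 28 = 59
σ = (0, 1, 3, 2): 9 + 19 + (-3) + 3 = 28
σ = (0, 2, 1, 3): 9 + 25 + (-3) + 28 = 59
σ = (0, 2, 3, 1): 9 + 25 + (-3) + (-5) = 26
σ = (0, 3, 1, 2): 9 + 6 + (-3) + 3 = 15
σ = (0, 3, 2, 1): 9 + 6 + 3 + (-5) = 13
σ = (1, 0, 2, 3): (-2) + 12 + 3 + 28 = 41
σ = (1, 0, 3, 2): (-2) + 12 + (-3) + 3 = 10
σ = (1, 2, 0, 3): (-2) + 25 + 21 + 28 = 72
σ = (1, 2, 3, 0): (-2) + 25 + (-3) + 21 = 41
σ = (1, 3, 0, 2): (-2) + 6 + 21 + 3 = 28
σ = (1, 3, 2, 0): (-2) + 6 + 3 + 21 = 28
σ = (2, 0, 1, 3): 1 + 12 + (-3) + 28 = 38
σ = (2, 0, 3, 1): 1 + 12 + (-3) + (-5) = 5
σ = (2, 1, 0, 3): 1 + 19 + 21 + 28 = 69
σ = (2, 1, 3, 0): 1 + 19 + (-3) + 21 = 38
σ = (2, 3, 0, 1): 1 + 6 + 21 + (-5) = 23
σ = (2, 3, 1, 0): 1 + 6 + (-3) + 21 = 25
σ = (3, 0, 1, 2): 9 + 12 + (-3) + 3 = 21
σ = (3, 0, 2, 1): 9 + 12 + 3 + (-5) = 19
σ = (3, 1, 0, 2): 9 + 19 + 21 + 3 = 52
σ = (3, 1, 2, 0): 9 + 19 + 3 + 21 = 52
σ = (3, 2, 0, 1): 9 + 25 + 21 + (-5) = 50
σ = (3, 2, 1, 0): 9 + 25 + (-3) + 21 = 52
Optimal value attained by: σ = (2, 0, 3, 1).
Answer: det⊕(G) = 5; verdict: NONSINGULAR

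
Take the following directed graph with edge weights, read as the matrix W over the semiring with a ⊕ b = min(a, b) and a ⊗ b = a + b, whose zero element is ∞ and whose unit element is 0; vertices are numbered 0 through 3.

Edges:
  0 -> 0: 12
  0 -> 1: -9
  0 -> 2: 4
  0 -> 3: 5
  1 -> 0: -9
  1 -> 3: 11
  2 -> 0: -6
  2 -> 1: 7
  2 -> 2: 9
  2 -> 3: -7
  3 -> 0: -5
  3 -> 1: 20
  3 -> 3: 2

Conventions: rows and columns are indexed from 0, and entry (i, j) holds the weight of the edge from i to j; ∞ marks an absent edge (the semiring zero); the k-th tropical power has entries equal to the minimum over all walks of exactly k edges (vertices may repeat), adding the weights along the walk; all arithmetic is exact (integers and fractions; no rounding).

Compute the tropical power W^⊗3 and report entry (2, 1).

W^⊗2:
  [-18, 3, 13, -3]
  [3, -18, -5, -4]
  [-12, -15, -2, -5]
  [-3, -14, -1, 0]
W^⊗3:
  [-8, -27, -14, -13]
  [-27, -6, 4, -12]
  [-24, -21, -8, -9]
  [-23, -12, 1, -8]
Key observation: the optimum is the walk 2->3->0->1, with weight (-7) + (-5) + (-9) = -21.
Optimal value attained by: walk 2->3->0->1.
Answer: (W^⊗3)[2][1] = -21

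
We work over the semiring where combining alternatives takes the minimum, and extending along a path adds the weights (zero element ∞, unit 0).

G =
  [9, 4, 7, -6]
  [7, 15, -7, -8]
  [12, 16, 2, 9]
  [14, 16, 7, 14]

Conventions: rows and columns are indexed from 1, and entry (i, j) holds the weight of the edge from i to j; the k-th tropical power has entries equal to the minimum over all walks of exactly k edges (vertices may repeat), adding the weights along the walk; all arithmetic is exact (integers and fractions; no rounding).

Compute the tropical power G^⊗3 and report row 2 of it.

G^⊗2:
  [8, 10, -3, -4]
  [5, 8, -5, 1]
  [14, 16, 4, 6]
  [19, 18, 9, 8]
G^⊗3:
  [9, 12, -1, 2]
  [7, 9, -3, -1]
  [16, 18, 6, 8]
  [21, 23, 11, 10]
Answer: row 2 of G^⊗3 = [7, 9, -3, -1]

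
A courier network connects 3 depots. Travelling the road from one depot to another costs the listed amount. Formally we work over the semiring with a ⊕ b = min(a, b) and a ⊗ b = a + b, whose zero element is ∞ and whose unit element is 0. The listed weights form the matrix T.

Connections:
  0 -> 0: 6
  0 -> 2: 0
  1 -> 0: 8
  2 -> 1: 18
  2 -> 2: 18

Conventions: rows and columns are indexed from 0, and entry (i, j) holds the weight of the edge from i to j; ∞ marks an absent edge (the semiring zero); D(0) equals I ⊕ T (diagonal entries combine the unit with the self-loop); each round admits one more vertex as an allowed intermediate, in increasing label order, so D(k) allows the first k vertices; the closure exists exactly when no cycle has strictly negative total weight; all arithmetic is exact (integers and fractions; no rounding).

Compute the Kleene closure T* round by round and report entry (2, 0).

D(0):
  [0, ∞, 0]
  [8, 0, ∞]
  [∞, 18, 0]
D(1):
  [0, ∞, 0]
  [8, 0, 8]
  [∞, 18, 0]
D(2):
  [0, ∞, 0]
  [8, 0, 8]
  [26, 18, 0]
D(3):
  [0, 18, 0]
  [8, 0, 8]
  [26, 18, 0]
Answer: T*[2][0] = 26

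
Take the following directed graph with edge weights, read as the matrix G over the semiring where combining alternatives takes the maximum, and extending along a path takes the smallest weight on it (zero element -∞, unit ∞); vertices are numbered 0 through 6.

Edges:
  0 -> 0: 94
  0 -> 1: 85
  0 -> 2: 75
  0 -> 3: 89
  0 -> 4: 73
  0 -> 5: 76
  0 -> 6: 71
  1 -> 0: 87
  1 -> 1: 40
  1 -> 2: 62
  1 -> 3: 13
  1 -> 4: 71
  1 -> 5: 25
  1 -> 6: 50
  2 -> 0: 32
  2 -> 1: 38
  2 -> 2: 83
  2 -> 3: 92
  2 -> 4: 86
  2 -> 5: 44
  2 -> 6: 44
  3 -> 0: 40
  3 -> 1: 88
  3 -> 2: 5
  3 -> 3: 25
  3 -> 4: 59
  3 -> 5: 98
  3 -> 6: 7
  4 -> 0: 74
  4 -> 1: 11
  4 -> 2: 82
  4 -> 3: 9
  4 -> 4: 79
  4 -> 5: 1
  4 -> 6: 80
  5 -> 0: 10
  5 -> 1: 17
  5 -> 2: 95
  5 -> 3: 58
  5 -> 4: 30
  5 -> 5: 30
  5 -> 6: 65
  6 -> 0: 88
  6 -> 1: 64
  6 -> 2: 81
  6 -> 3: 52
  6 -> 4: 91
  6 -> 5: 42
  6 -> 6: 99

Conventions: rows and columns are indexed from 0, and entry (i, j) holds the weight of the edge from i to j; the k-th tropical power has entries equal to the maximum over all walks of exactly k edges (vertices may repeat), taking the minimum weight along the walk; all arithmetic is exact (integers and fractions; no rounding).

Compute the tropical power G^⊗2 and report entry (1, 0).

G^⊗2:
  [94, 88, 76, 89, 75, 89, 73]
  [87, 85, 75, 87, 73, 76, 71]
  [74, 88, 83, 83, 83, 92, 80]
  [87, 40, 95, 58, 71, 40, 65]
  [80, 74, 82, 82, 82, 74, 80]
  [65, 64, 83, 92, 86, 58, 65]
  [88, 85, 82, 88, 91, 76, 99]
Key observation: the optimum is the walk 1->0->0, with weight 87 min 94 = 87.
Optimal value attained by: walk 1->0->0.
Answer: (G^⊗2)[1][0] = 87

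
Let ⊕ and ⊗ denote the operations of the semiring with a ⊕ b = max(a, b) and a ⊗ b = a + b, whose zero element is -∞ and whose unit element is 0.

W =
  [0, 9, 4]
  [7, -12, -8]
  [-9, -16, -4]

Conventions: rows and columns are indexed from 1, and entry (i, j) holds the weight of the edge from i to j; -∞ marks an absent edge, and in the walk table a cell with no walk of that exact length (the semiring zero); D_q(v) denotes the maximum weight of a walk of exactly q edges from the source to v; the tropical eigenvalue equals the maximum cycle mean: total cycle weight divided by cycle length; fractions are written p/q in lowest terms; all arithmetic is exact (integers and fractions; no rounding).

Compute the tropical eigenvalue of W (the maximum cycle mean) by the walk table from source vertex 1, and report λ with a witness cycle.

q=0: [0, -∞, -∞]
q=1: [0, 9, 4]
q=2: [16, 9, 4]
q=3: [16, 25, 20]
Optimal cycle mean attained by: cycle 1->2->1, total 9 + 7, length 2.
Answer: λ = 8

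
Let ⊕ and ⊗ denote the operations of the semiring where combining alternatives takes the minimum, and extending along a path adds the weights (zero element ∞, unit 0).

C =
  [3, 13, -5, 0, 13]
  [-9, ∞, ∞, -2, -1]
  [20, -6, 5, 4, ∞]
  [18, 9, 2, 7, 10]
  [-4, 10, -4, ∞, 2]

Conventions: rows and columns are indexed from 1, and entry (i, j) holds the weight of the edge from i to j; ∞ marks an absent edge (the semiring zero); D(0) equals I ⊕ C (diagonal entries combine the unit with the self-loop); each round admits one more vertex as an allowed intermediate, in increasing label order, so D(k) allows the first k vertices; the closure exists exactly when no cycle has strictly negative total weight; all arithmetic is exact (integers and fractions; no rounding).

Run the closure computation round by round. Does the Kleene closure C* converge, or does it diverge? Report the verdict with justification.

D(0):
  [0, 13, -5, 0, 13]
  [-9, 0, ∞, -2, -1]
  [20, -6, 0, 4, ∞]
  [18, 9, 2, 0, 10]
  [-4, 10, -4, ∞, 0]
D(1):
  [0, 13, -5, 0, 13]
  [-9, 0, -14, -9, -1]
  [20, -6, 0, 4, 33]
  [18, 9, 2, 0, 10]
  [-4, 9, -9, -4, 0]
Detection: at round 2, diagonal entry (3, 3) turns strictly negative.
Key observation: the cycle 3->2->1->3 has total weight (-6) + (-9) + (-5), which is strictly negative.
Answer: DIVERGES — negative cycle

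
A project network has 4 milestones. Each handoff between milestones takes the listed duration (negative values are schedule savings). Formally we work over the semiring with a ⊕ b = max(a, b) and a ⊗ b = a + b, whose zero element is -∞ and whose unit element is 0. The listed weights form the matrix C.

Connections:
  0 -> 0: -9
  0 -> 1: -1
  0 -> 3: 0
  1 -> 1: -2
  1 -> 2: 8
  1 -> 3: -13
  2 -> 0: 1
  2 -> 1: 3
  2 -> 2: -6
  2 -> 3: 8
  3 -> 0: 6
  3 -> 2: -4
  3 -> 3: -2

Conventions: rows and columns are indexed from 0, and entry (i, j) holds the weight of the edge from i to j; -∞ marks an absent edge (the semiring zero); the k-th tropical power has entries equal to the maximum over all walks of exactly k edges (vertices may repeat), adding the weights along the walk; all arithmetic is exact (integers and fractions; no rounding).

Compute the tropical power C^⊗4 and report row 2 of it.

C^⊗2:
  [6, -3, 7, -2]
  [9, 11, 6, 16]
  [14, 1, 11, 6]
  [4, 5, -6, 6]
C^⊗3:
  [8, 10, 5, 15]
  [22, 9, 19, 14]
  [12, 14, 9, 19]
  [12, 3, 13, 4]
C^⊗4:
  [21, 8, 18, 13]
  [20, 22, 17, 27]
  [25, 12, 22, 17]
  [14, 16, 11, 21]
Answer: row 2 of C^⊗4 = [25, 12, 22, 17]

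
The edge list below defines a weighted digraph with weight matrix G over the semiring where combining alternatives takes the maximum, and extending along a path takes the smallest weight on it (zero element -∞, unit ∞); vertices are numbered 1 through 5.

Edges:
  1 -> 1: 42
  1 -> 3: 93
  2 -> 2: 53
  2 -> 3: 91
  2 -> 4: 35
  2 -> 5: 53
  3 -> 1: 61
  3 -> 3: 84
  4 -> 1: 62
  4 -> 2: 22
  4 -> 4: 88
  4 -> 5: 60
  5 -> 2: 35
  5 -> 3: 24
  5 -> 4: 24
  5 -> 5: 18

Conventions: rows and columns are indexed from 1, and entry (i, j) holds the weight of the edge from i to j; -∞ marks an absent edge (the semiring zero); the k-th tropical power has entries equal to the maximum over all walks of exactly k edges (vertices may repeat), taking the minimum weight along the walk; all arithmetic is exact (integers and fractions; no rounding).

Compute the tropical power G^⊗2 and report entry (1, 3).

G^⊗2:
  [61, -∞, 84, -∞, -∞]
  [61, 53, 84, 35, 53]
  [61, -∞, 84, -∞, -∞]
  [62, 35, 62, 88, 60]
  [24, 35, 35, 35, 35]
Key observation: the optimum is the walk 1->3->3, with weight 93 min 84 = 84.
Optimal value attained by: walk 1->3->3.
Answer: (G^⊗2)[1][3] = 84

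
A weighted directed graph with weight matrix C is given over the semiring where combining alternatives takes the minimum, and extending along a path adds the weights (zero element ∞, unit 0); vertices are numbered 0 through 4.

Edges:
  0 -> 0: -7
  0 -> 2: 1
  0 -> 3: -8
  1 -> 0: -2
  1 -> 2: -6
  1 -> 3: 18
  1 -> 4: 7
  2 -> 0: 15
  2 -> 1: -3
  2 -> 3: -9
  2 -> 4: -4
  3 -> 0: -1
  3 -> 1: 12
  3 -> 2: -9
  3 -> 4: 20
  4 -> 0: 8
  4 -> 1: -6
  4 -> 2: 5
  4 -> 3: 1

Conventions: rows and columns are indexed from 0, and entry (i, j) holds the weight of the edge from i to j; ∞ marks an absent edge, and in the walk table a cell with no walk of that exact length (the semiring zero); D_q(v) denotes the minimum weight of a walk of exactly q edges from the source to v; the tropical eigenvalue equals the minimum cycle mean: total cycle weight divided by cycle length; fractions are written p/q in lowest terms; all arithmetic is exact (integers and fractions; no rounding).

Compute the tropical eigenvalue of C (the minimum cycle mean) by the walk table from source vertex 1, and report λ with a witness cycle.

q=0: [∞, 0, ∞, ∞, ∞]
q=1: [-2, ∞, -6, 18, 7]
q=2: [-9, -9, -1, -15, -10]
q=3: [-16, -16, -24, -17, -5]
q=4: [-23, -27, -26, -33, -28]
q=5: [-34, -34, -42, -35, -30]
Optimal cycle mean attained by: cycle 2->3->2, total (-9) + (-9), length 2.
Answer: λ = -9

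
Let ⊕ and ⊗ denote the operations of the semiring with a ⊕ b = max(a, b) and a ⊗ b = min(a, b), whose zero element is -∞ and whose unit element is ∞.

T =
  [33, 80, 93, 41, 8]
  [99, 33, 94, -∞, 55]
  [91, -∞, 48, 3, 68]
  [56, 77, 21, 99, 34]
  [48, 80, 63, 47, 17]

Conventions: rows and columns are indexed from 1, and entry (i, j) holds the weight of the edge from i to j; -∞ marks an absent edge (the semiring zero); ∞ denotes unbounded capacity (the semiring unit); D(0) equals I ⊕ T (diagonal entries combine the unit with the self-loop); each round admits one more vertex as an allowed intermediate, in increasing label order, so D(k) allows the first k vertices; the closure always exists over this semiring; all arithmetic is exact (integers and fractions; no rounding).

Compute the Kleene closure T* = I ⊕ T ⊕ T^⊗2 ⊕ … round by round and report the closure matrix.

D(0):
  [∞, 80, 93, 41, 8]
  [99, ∞, 94, -∞, 55]
  [91, -∞, ∞, 3, 68]
  [56, 77, 21, ∞, 34]
  [48, 80, 63, 47, ∞]
D(1):
  [∞, 80, 93, 41, 8]
  [99, ∞, 94, 41, 55]
  [91, 80, ∞, 41, 68]
  [56, 77, 56, ∞, 34]
  [48, 80, 63, 47, ∞]
D(2):
  [∞, 80, 93, 41, 55]
  [99, ∞, 94, 41, 55]
  [91, 80, ∞, 41, 68]
  [77, 77, 77, ∞, 55]
  [80, 80, 80, 47, ∞]
D(3):
  [∞, 80, 93, 41, 68]
  [99, ∞, 94, 41, 68]
  [91, 80, ∞, 41, 68]
  [77, 77, 77, ∞, 68]
  [80, 80, 80, 47, ∞]
D(4):
  [∞, 80, 93, 41, 68]
  [99, ∞, 94, 41, 68]
  [91, 80, ∞, 41, 68]
  [77, 77, 77, ∞, 68]
  [80, 80, 80, 47, ∞]
D(5):
  [∞, 80, 93, 47, 68]
  [99, ∞, 94, 47, 68]
  [91, 80, ∞, 47, 68]
  [77, 77, 77, ∞, 68]
  [80, 80, 80, 47, ∞]
Answer: T* = [[∞, 80, 93, 47, 68], [99, ∞, 94, 47, 68], [91, 80, ∞, 47, 68], [77, 77, 77, ∞, 68], [80, 80, 80, 47, ∞]]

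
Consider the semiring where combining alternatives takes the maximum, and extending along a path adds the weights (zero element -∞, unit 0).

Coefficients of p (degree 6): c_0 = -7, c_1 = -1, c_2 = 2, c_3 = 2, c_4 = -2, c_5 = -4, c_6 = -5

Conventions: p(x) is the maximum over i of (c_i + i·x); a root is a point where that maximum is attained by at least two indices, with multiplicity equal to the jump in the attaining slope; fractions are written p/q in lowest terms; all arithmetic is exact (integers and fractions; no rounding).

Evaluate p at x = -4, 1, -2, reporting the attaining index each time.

p(-4) = max(-7+0·(-4)=-7, -1+1·(-4)=-5, 2+2·(-4)=-6, 2+3·(-4)=-10, -2+4·(-4)=-18, -4+5·(-4)=-24, -5+6·(-4)=-29) = -5 (attained by i=1)
p(1) = max(-7+0·1=-7, -1+1·1=0, 2+2·1=4, 2+3·1=5, -2+4·1=2, -4+5·1=1, -5+6·1=1) = 5 (attained by i=3)
p(-2) = max(-7+0·(-2)=-7, -1+1·(-2)=-3, 2+2·(-2)=-2, 2+3·(-2)=-4, -2+4·(-2)=-10, -4+5·(-2)=-14, -5+6·(-2)=-17) = -2 (attained by i=2)
Answer: p(-4) = -5; p(1) = 5; p(-2) = -2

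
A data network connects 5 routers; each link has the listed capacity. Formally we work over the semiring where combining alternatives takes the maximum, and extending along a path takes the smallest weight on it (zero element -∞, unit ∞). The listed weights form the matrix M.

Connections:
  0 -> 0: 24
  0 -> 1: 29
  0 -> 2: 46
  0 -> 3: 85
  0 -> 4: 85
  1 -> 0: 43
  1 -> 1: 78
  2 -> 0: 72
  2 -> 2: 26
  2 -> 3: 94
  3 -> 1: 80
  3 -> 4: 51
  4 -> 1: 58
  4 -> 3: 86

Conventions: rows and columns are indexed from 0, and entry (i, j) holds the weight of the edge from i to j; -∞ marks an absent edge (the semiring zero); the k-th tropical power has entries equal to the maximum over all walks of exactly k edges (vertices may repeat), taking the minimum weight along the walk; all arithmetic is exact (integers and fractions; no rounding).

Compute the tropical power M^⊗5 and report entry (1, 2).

M^⊗2:
  [46, 80, 26, 85, 51]
  [43, 78, 43, 43, 43]
  [26, 80, 46, 72, 72]
  [43, 78, -∞, 51, -∞]
  [43, 80, -∞, -∞, 51]
M^⊗3:
  [43, 80, 46, 51, 51]
  [43, 78, 43, 43, 43]
  [46, 78, 26, 72, 51]
  [43, 78, 43, 43, 51]
  [43, 78, 43, 51, 43]
M^⊗4:
  [46, 78, 43, 51, 51]
  [43, 78, 43, 43, 43]
  [43, 78, 46, 51, 51]
  [43, 78, 43, 51, 43]
  [43, 78, 43, 43, 51]
M^⊗5:
  [43, 78, 46, 51, 51]
  [43, 78, 43, 43, 43]
  [46, 78, 43, 51, 51]
  [43, 78, 43, 43, 51]
  [43, 78, 43, 51, 43]
Key observation: the optimum is the walk 1->0->3->1->0->2, with weight 43 min 85 min 80 min 43 min 46 = 43.
Optimal value attained by: walk 1->0->3->1->0->2.
Answer: (M^⊗5)[1][2] = 43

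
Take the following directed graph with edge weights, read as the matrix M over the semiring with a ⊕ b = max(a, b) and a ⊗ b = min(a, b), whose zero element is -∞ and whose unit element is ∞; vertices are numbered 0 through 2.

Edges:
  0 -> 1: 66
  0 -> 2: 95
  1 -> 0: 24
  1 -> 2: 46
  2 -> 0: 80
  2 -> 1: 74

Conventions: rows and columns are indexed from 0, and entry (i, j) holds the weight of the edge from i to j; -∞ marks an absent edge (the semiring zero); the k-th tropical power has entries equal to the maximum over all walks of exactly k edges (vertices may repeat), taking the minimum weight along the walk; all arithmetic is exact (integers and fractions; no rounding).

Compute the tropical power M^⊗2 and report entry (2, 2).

M^⊗2:
  [80, 74, 46]
  [46, 46, 24]
  [24, 66, 80]
Key observation: the optimum is the walk 2->0->2, with weight 80 min 95 = 80.
Optimal value attained by: walk 2->0->2.
Answer: (M^⊗2)[2][2] = 80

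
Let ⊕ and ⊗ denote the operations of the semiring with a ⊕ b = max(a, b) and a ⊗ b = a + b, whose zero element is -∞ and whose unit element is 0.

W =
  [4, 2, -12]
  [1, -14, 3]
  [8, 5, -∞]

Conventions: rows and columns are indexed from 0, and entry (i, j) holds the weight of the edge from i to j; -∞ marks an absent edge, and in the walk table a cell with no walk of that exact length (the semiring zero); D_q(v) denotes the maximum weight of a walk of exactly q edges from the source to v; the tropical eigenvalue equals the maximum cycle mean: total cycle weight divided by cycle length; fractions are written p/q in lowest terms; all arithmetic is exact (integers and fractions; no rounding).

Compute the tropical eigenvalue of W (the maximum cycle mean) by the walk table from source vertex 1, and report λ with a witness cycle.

q=0: [-∞, 0, -∞]
q=1: [1, -14, 3]
q=2: [11, 8, -11]
q=3: [15, 13, 11]
Optimal cycle mean attained by: cycle 0->1->2->0, total 2 + 3 + 8, length 3.
Answer: λ = 13/3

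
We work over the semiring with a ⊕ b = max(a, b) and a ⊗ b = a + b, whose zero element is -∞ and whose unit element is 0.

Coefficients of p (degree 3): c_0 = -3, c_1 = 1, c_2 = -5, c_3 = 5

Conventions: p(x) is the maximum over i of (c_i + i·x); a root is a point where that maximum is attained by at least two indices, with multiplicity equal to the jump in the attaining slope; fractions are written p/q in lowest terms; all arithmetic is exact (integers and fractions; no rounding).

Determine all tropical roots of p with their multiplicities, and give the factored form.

hull edge (i=0, c=-3) to (i=1, c=1): slope 4, span 1
hull edge (i=1, c=1) to (i=3, c=5): slope 2, span 2
Factored form: p(x) = 5 ⊗ (x ⊕ (-4)) ⊗ (x ⊕ (-2)) ⊗ (x ⊕ (-2))
Answer: roots = -4 (mult 1), -2 (mult 2)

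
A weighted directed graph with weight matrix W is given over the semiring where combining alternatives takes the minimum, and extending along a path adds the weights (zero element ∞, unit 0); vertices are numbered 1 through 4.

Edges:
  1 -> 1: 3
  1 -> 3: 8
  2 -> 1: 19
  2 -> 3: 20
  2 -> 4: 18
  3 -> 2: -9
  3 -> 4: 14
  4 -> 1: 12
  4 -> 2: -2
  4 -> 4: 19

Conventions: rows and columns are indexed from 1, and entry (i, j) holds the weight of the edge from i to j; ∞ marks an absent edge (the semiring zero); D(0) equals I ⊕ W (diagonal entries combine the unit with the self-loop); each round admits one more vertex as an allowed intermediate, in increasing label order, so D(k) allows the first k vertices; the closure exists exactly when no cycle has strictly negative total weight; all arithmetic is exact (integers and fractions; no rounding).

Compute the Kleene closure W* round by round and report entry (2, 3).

D(0):
  [0, ∞, 8, ∞]
  [19, 0, 20, 18]
  [∞, -9, 0, 14]
  [12, -2, ∞, 0]
D(1):
  [0, ∞, 8, ∞]
  [19, 0, 20, 18]
  [∞, -9, 0, 14]
  [12, -2, 20, 0]
D(2):
  [0, ∞, 8, ∞]
  [19, 0, 20, 18]
  [10, -9, 0, 9]
  [12, -2, 18, 0]
D(3):
  [0, -1, 8, 17]
  [19, 0, 20, 18]
  [10, -9, 0, 9]
  [12, -2, 18, 0]
D(4):
  [0, -1, 8, 17]
  [19, 0, 20, 18]
  [10, -9, 0, 9]
  [12, -2, 18, 0]
Answer: W*[2][3] = 20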